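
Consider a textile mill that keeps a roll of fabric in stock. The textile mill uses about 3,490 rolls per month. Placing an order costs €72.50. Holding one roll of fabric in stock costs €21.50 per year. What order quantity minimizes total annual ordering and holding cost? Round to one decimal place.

Q* ≈ 531.5 rolls

Annual demand D = 3,490 × 12 = 41,880.
EOQ = √(2DS / H) = √(2 × 41,880 × 72.5 / 21.5).
= √(6,072,600 / 21.5) = √282,446.5116 ≈ 531.457.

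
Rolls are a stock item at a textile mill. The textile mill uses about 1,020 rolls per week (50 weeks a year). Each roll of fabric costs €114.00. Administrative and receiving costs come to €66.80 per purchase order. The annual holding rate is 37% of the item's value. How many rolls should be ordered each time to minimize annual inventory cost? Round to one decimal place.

Annual demand D = 1,020 × 50 = 51,000.
Holding cost H = 0.37 × €114.00 = €42.1800 per unit per year.
EOQ = √(2DS / H) = √(2 × 51,000 × 66.8 / 42.18).
= √(6,813,600 / 42.18) = √161,536.2731 ≈ 401.916.

Q* ≈ 401.9 rolls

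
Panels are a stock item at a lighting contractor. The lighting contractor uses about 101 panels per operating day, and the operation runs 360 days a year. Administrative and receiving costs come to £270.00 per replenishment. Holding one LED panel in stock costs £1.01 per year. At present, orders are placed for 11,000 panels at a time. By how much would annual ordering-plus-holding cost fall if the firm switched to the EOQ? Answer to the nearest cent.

Annual demand D = 101 × 360 = 36,360.
EOQ = √(2DS/H) = √(2 × 36,360 × 270 / 1.01) ≈ 4409.08.
Cost at Q* = (D/Q*)S + (Q*/2)H = √(2DSH) ≈ £4,453.17.
Cost at Q = 11,000: (36,360/11,000)×270 + (11,000/2)×1.01 = £892.47 + £5,555.00 = £6,447.47.
Excess = £6,447.47 − £4,453.17 = £1,994.30.

Extra cost ≈ £1,994.30 per year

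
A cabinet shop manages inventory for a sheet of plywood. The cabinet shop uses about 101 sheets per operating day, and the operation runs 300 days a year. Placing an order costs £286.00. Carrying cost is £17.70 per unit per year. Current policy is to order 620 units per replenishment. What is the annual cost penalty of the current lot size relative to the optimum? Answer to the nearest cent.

Annual demand D = 101 × 300 = 30,300.
EOQ = √(2DS/H) = √(2 × 30,300 × 286 / 17.7) ≈ 989.54.
Cost at Q* = (D/Q*)S + (Q*/2)H = √(2DSH) ≈ £17,514.83.
Cost at Q = 620: (30,300/620)×286 + (620/2)×17.7 = £13,977.10 + £5,487.00 = £19,464.10.
Excess = £19,464.10 − £17,514.83 = £1,949.27.

Extra cost ≈ £1,949.27 per year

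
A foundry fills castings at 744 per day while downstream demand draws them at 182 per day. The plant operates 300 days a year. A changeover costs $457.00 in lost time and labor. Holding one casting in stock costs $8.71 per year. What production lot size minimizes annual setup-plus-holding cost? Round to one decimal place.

Q* ≈ 2,754.1 castings

Annual demand D = 182 × 300 = 54,600.
Production build-up factor (1 − d/p) = 1 − 182/744 = 0.7554.
Q* = √(2DS / (H(1 − d/p))) = √(2 × 54,600 × 457 / (8.71 × 0.7554)).
= √(49,904,400 / 6.5793) ≈ 2754.093.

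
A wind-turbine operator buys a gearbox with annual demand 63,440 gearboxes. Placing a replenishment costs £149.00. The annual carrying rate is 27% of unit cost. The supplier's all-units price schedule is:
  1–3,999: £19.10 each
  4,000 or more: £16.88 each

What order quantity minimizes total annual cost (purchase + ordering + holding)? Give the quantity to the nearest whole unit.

Q* ≈ 4,000 gearboxes

Holding cost per unit per year at price C is H = 0.27·C.
For each price level, check whether its EOQ is feasible; otherwise the best quantity at that price is the breakpoint.
EOQ at £19.10 = 1914.7 (feasible in tier 1): TC = 63,440×£19.10 + (63,440/1914.7)×149 + (1914.7/2)×0.27×£19.10 = £1,221,577.89.
EOQ at £16.88 = 2036.7 < 4000, so use break Q=4000: TC = 63,440×£16.88 + (63,440/4000.0)×149 + (4000.0/2)×0.27×£16.88 = £1,082,345.54.
Lowest total cost is £1,082,345.54 at Q = 4000.0.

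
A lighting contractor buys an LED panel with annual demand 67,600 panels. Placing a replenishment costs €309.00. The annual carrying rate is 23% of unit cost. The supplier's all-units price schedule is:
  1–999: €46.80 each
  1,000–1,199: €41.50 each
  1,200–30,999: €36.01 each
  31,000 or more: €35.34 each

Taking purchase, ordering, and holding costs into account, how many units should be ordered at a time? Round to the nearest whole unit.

Holding cost per unit per year at price C is H = 0.23·C.
Evaluate total cost at each tier's feasible EOQ or, if the EOQ is below the tier, at the tier's minimum quantity.
Tier 1 (€46.80): EOQ = 1970.1 exceeds tier's upper bound 999, so this tier is dominated.
Tier 2 (€41.50): EOQ = 2092.1 exceeds tier's upper bound 1199, so this tier is dominated.
EOQ at €36.01 = 2245.9 (feasible in tier 3): TC = 67,600×€36.01 + (67,600/2245.9)×309 + (2245.9/2)×0.23×€36.01 = €2,452,877.29.
EOQ at €35.34 = 2267.1 < 31000, so use break Q=31000: TC = 67,600×€35.34 + (67,600/31000.0)×309 + (31000.0/2)×0.23×€35.34 = €2,515,644.92.
Lowest total cost is €2,452,877.29 at Q = 2245.9.

Q* ≈ 2,246 panels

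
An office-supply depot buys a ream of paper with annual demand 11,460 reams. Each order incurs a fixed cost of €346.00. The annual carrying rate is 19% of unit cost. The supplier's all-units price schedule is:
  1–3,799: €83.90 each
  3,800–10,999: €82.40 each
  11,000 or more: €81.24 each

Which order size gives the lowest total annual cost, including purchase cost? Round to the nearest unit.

Holding cost per unit per year at price C is H = 0.19·C.
Candidates are each tier's EOQ (if it falls in that tier) and each price-break quantity.
EOQ at €83.90 = 705.3 (feasible in tier 1): TC = 11,460×€83.90 + (11,460/705.3)×346 + (705.3/2)×0.19×€83.90 = €972,737.54.
EOQ at €82.40 = 711.7 < 3800, so use break Q=3800: TC = 11,460×€82.40 + (11,460/3800.0)×346 + (3800.0/2)×0.19×€82.40 = €975,093.86.
EOQ at €81.24 = 716.8 < 11000, so use break Q=11000: TC = 11,460×€81.24 + (11,460/11000.0)×346 + (11000.0/2)×0.19×€81.24 = €1,016,266.67.
Lowest total cost is €972,737.54 at Q = 705.3.

Q* ≈ 705 reams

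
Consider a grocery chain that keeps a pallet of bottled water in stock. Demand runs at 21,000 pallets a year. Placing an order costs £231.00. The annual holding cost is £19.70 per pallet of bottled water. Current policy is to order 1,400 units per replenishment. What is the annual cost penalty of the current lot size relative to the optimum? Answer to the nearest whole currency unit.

EOQ = √(2DS/H) = √(2 × 21,000 × 231 / 19.7) ≈ 701.77.
Cost at Q* = (D/Q*)S + (Q*/2)H = √(2DSH) ≈ £13,824.96.
Cost at Q = 1,400: (21,000/1,400)×231 + (1,400/2)×19.7 = £3,465.00 + £13,790.00 = £17,255.00.
Excess = £17,255.00 − £13,824.96 = £3,430.04.

Extra cost ≈ £3,430 per year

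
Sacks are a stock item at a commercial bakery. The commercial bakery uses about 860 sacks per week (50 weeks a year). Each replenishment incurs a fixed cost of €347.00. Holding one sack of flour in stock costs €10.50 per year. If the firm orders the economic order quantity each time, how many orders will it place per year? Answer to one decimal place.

N ≈ 25.5 orders per year

Annual demand D = 860 × 50 = 43,000.
The optimal lot size = √(2DS/H) = √(2 × 43,000 × 347 / 10.5) ≈ 1685.85.
Orders per year = D / Q* = 43,000 / 1685.85 ≈ 25.506.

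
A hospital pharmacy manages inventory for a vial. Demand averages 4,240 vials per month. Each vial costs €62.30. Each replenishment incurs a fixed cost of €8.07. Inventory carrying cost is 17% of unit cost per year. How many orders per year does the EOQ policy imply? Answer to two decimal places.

Annual demand D = 4,240 × 12 = 50,880.
Holding cost H = 0.17 × €62.30 = €10.5910 per unit per year.
Q* = √(2DS/H) = √(2 × 50,880 × 8.07 / 10.591) ≈ 278.46.
Orders per year = D / Q* = 50,880 / 278.46 ≈ 182.722.

N ≈ 182.72 orders per year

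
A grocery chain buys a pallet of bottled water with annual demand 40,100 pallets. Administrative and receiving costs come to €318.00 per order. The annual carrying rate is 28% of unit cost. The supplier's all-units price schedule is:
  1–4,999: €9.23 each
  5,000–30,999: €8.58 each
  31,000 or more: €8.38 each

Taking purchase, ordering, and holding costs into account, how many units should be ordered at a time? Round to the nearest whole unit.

Holding cost per unit per year at price C is H = 0.28·C.
Evaluate total cost at each tier's feasible EOQ or, if the EOQ is below the tier, at the tier's minimum quantity.
EOQ at €9.23 = 3141.4 (feasible in tier 1): TC = 40,100×€9.23 + (40,100/3141.4)×318 + (3141.4/2)×0.28×€9.23 = €378,241.59.
EOQ at €8.58 = 3258.2 < 5000, so use break Q=5000: TC = 40,100×€8.58 + (40,100/5000.0)×318 + (5000.0/2)×0.28×€8.58 = €352,614.36.
EOQ at €8.38 = 3296.9 < 31000, so use break Q=31000: TC = 40,100×€8.38 + (40,100/31000.0)×318 + (31000.0/2)×0.28×€8.38 = €372,818.55.
Lowest total cost is €352,614.36 at Q = 5000.0.

Q* ≈ 5,000 pallets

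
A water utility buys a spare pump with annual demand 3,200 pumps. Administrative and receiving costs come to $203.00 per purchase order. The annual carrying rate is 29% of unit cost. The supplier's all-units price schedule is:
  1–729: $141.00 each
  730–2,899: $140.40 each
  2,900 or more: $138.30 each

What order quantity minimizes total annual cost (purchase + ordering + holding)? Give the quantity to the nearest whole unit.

Holding cost per unit per year at price C is H = 0.29·C.
For each price level, check whether its EOQ is feasible; otherwise the best quantity at that price is the breakpoint.
EOQ at $141.00 = 178.2 (feasible in tier 1): TC = 3,200×$141.00 + (3,200/178.2)×203 + (178.2/2)×0.29×$141.00 = $458,488.64.
EOQ at $140.40 = 178.6 < 730, so use break Q=730: TC = 3,200×$140.40 + (3,200/730.0)×203 + (730.0/2)×0.29×$140.40 = $465,031.20.
EOQ at $138.30 = 180.0 < 2900, so use break Q=2900: TC = 3,200×$138.30 + (3,200/2900.0)×203 + (2900.0/2)×0.29×$138.30 = $500,939.15.
Lowest total cost is $458,488.64 at Q = 178.2.

Q* ≈ 178 pumps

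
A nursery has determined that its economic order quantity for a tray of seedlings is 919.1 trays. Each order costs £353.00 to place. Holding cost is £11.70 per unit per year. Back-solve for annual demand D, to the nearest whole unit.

Squaring Q* = √(2DS/H) gives Q*² = 2DS/H.
From Q* = √(2DS/H): D = Q*²H / (2S) = 919.1² × 11.7 / (2 × 353) = 13999.312.

D ≈ 13,999 trays per year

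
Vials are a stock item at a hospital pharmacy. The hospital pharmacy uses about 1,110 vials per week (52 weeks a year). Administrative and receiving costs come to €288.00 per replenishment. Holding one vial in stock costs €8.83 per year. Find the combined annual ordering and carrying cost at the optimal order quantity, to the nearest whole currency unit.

TC* ≈ €17,134

Annual demand D = 1,110 × 52 = 57,720.
The optimal lot size = √(2DS/H) = √(2 × 57,720 × 288 / 8.83) ≈ 1940.41.
At Q*, ordering cost (D/Q*)S equals holding cost (Q*/2)H, each = √(DSH/2).
Minimum total = √(2DSH) = √(2 × 57,720 × 288 × 8.83) ≈ 17133.842.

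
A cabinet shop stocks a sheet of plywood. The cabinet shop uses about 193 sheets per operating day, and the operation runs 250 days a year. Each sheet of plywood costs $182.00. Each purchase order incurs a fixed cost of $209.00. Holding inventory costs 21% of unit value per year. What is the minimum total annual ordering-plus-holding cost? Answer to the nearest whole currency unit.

TC* ≈ $27,764

Annual demand D = 193 × 250 = 48,250.
Holding cost H = 0.21 × $182.00 = $38.2200 per unit per year.
The optimal lot size = √(2DS/H) = √(2 × 48,250 × 209 / 38.22) ≈ 726.43.
At the optimum the two cost components are equal, so total cost = 2·(Q*/2)H = Q*·H.
Minimum total = √(2DSH) = √(2 × 48,250 × 209 × 38.22) ≈ 27764.007.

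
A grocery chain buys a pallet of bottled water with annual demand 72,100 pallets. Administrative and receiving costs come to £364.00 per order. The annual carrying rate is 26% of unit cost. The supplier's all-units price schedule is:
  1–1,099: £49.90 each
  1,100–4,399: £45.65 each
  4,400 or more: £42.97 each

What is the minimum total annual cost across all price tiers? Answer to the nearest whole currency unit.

Holding cost per unit per year at price C is H = 0.26·C.
Evaluate total cost at each tier's feasible EOQ or, if the EOQ is below the tier, at the tier's minimum quantity.
Tier 1 (£49.90): EOQ = 2011.4 exceeds tier's upper bound 1099, so this tier is dominated.
EOQ at £45.65 = 2102.9 (feasible in tier 2): TC = 72,100×£45.65 + (72,100/2102.9)×364 + (2102.9/2)×0.26×£45.65 = £3,316,324.76.
EOQ at £42.97 = 2167.5 < 4400, so use break Q=4400: TC = 72,100×£42.97 + (72,100/4400.0)×364 + (4400.0/2)×0.26×£42.97 = £3,128,680.48.
Lowest total cost among the candidates is at Q = 4400.0.

TC* ≈ £3,128,680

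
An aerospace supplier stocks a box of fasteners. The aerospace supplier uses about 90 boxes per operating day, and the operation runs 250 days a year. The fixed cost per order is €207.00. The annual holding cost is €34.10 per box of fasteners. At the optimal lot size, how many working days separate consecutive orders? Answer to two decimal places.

T ≈ 5.81 days

Annual demand D = 90 × 250 = 22,500.
Q* = √(2DS/H) = √(2 × 22,500 × 207 / 34.1) ≈ 522.65.
Cycle time = Q*/D × 250 = 522.65 / 22,500 × 250 ≈ 5.807 days.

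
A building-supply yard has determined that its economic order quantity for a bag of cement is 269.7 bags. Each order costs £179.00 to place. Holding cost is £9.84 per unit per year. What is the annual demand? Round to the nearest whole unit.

D ≈ 1,999 bags per year

Invert the EOQ relation Q*² = 2DS/H.
From Q* = √(2DS/H): D = Q*²H / (2S) = 269.7² × 9.84 / (2 × 179) = 1999.282.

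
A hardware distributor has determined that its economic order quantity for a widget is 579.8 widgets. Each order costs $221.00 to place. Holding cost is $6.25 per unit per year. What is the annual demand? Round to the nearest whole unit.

Squaring Q* = √(2DS/H) gives Q*² = 2DS/H.
From Q* = √(2DS/H): D = Q*²H / (2S) = 579.8² × 6.25 / (2 × 221) = 4753.507.

D ≈ 4,754 widgets per year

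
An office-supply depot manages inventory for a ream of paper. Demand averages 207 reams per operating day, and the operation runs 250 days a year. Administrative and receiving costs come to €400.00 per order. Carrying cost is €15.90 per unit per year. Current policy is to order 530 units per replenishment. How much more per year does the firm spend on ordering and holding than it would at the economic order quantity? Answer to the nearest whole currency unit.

Annual demand D = 207 × 250 = 51,750.
EOQ = √(2DS/H) = √(2 × 51,750 × 400 / 15.9) ≈ 1613.62.
Cost at Q* = (D/Q*)S + (Q*/2)H = √(2DSH) ≈ €25,656.58.
Cost at Q = 530: (51,750/530)×400 + (530/2)×15.9 = €39,056.60 + €4,213.50 = €43,270.10.
Excess = €43,270.10 − €25,656.58 = €17,613.53.

Extra cost ≈ €17,614 per year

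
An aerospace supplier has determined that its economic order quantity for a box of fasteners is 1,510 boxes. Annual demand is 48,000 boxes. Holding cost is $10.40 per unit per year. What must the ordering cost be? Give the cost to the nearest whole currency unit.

The basic EOQ model gives Q* = √(2DS/H); rearrange for the unknown.
From Q* = √(2DS/H): S = Q*²H / (2D) = 1,510² × 10.4 / (2 × 48,000) = 247.0108.

S ≈ $247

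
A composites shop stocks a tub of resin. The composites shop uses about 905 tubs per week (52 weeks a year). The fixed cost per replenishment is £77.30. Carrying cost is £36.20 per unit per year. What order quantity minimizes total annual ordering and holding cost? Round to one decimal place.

Annual demand D = 905 × 52 = 47,060.
EOQ = √(2DS / H) = √(2 × 47,060 × 77.3 / 36.2).
= √(7,275,476 / 36.2) = √200,980 ≈ 448.308.

Q* ≈ 448.3 tubs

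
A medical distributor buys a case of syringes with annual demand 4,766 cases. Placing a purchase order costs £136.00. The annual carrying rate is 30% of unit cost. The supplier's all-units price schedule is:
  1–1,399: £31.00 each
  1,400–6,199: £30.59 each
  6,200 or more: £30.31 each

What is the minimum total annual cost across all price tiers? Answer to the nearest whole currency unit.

TC* ≈ £151,218

Holding cost per unit per year at price C is H = 0.30·C.
For each price level, check whether its EOQ is feasible; otherwise the best quantity at that price is the breakpoint.
EOQ at £31.00 = 373.4 (feasible in tier 1): TC = 4,766×£31.00 + (4,766/373.4)×136 + (373.4/2)×0.30×£31.00 = £151,218.19.
EOQ at £30.59 = 375.8 < 1400, so use break Q=1400: TC = 4,766×£30.59 + (4,766/1400.0)×136 + (1400.0/2)×0.30×£30.59 = £152,678.82.
EOQ at £30.31 = 377.6 < 6200, so use break Q=6200: TC = 4,766×£30.31 + (4,766/6200.0)×136 + (6200.0/2)×0.30×£30.31 = £172,750.30.
Lowest total cost among the candidates is at Q = 373.4.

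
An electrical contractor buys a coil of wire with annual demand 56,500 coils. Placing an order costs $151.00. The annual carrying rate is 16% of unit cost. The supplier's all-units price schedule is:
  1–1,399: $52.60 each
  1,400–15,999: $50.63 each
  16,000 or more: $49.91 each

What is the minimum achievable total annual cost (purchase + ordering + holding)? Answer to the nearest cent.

TC* ≈ $2,872,351.87

Holding cost per unit per year at price C is H = 0.16·C.
For each price level, check whether its EOQ is feasible; otherwise the best quantity at that price is the breakpoint.
Tier 1 ($52.60): EOQ = 1423.9 exceeds tier's upper bound 1399, so this tier is dominated.
EOQ at $50.63 = 1451.3 (feasible in tier 2): TC = 56,500×$50.63 + (56,500/1451.3)×151 + (1451.3/2)×0.16×$50.63 = $2,872,351.87.
EOQ at $49.91 = 1461.8 < 16000, so use break Q=16000: TC = 56,500×$49.91 + (56,500/16000.0)×151 + (16000.0/2)×0.16×$49.91 = $2,884,333.02.
Lowest total cost among the candidates is at Q = 1451.3.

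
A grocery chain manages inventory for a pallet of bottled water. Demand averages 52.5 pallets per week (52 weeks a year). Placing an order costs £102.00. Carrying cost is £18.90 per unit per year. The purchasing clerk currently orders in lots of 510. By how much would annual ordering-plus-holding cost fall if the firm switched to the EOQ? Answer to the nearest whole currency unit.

Annual demand D = 52.5 × 52 = 2,730.
EOQ = √(2DS/H) = √(2 × 2,730 × 102 / 18.9) ≈ 171.66.
Cost at Q* = (D/Q*)S + (Q*/2)H = √(2DSH) ≈ £3,244.35.
Cost at Q = 510: (2,730/510)×102 + (510/2)×18.9 = £546.00 + £4,819.50 = £5,365.50.
Excess = £5,365.50 − £3,244.35 = £2,121.15.

Extra cost ≈ £2,121 per year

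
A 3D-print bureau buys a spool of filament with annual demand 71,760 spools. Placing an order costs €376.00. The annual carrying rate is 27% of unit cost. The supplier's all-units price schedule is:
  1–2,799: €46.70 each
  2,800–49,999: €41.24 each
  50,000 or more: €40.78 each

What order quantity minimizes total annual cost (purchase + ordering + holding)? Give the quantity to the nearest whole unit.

Holding cost per unit per year at price C is H = 0.27·C.
Evaluate total cost at each tier's feasible EOQ or, if the EOQ is below the tier, at the tier's minimum quantity.
EOQ at €46.70 = 2068.8 (feasible in tier 1): TC = 71,760×€46.70 + (71,760/2068.8)×376 + (2068.8/2)×0.27×€46.70 = €3,377,276.98.
EOQ at €41.24 = 2201.5 < 2800, so use break Q=2800: TC = 71,760×€41.24 + (71,760/2800.0)×376 + (2800.0/2)×0.27×€41.24 = €2,984,607.46.
EOQ at €40.78 = 2213.8 < 50000, so use break Q=50000: TC = 71,760×€40.78 + (71,760/50000.0)×376 + (50000.0/2)×0.27×€40.78 = €3,202,177.44.
Lowest total cost is €2,984,607.46 at Q = 2800.0.

Q* ≈ 2,800 spools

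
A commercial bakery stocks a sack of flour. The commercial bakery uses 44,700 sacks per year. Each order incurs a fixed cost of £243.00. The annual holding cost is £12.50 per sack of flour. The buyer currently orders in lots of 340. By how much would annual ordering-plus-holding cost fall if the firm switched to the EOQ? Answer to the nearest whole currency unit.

EOQ = √(2DS/H) = √(2 × 44,700 × 243 / 12.5) ≈ 1318.31.
Cost at Q* = (D/Q*)S + (Q*/2)H = √(2DSH) ≈ £16,478.85.
Cost at Q = 340: (44,700/340)×243 + (340/2)×12.5 = £31,947.35 + £2,125.00 = £34,072.35.
Excess = £34,072.35 − £16,478.85 = £17,593.50.

Extra cost ≈ £17,594 per year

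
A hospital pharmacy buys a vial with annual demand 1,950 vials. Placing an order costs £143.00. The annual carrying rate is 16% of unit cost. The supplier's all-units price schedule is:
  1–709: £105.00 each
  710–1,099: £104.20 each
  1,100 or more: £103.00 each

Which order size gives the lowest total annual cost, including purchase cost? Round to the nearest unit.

Q* ≈ 182 vials

Holding cost per unit per year at price C is H = 0.16·C.
For each price level, check whether its EOQ is feasible; otherwise the best quantity at that price is the breakpoint.
EOQ at £105.00 = 182.2 (feasible in tier 1): TC = 1,950×£105.00 + (1,950/182.2)×143 + (182.2/2)×0.16×£105.00 = £207,810.94.
EOQ at £104.20 = 182.9 < 710, so use break Q=710: TC = 1,950×£104.20 + (1,950/710.0)×143 + (710.0/2)×0.16×£104.20 = £209,501.31.
EOQ at £103.00 = 184.0 < 1100, so use break Q=1100: TC = 1,950×£103.00 + (1,950/1100.0)×143 + (1100.0/2)×0.16×£103.00 = £210,167.50.
Lowest total cost is £207,810.94 at Q = 182.2.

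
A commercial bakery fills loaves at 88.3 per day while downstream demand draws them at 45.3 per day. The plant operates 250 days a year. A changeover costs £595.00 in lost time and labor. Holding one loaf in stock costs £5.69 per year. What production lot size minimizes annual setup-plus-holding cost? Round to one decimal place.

Annual demand D = 45.3 × 250 = 11,325.
Production build-up factor (1 − d/p) = 1 − 45.3/88.3 = 0.4870.
Q* = √(2DS / (H(1 − d/p))) = √(2 × 11,325 × 595 / (5.69 × 0.4870)).
= √(13,476,750 / 2.7709) ≈ 2205.376.

Q* ≈ 2,205.4 loaves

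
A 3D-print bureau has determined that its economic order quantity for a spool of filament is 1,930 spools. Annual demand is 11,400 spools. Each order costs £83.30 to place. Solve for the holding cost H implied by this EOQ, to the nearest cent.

H ≈ £0.51

Squaring Q* = √(2DS/H) gives Q*² = 2DS/H.
From Q* = √(2DS/H): H = 2DS / Q*² = 2 × 11,400 × 83.3 / 1,930² = 0.5099.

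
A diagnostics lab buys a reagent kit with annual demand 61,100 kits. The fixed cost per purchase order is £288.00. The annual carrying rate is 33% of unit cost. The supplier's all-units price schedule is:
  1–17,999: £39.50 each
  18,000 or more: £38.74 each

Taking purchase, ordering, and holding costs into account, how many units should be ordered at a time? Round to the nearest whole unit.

Holding cost per unit per year at price C is H = 0.33·C.
Evaluate total cost at each tier's feasible EOQ or, if the EOQ is below the tier, at the tier's minimum quantity.
EOQ at £39.50 = 1643.1 (feasible in tier 1): TC = 61,100×£39.50 + (61,100/1643.1)×288 + (1643.1/2)×0.33×£39.50 = £2,434,868.42.
EOQ at £38.74 = 1659.2 < 18000, so use break Q=18000: TC = 61,100×£38.74 + (61,100/18000.0)×288 + (18000.0/2)×0.33×£38.74 = £2,483,049.40.
Lowest total cost is £2,434,868.42 at Q = 1643.1.

Q* ≈ 1,643 kits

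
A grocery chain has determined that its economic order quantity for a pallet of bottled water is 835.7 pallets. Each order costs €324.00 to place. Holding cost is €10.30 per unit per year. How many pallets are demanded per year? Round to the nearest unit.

D ≈ 11,101 pallets per year

Invert the EOQ relation Q*² = 2DS/H.
From Q* = √(2DS/H): D = Q*²H / (2S) = 835.7² × 10.3 / (2 × 324) = 11101.024.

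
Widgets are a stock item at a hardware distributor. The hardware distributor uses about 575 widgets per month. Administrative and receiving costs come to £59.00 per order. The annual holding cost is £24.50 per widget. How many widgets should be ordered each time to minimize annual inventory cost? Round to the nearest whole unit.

Q* ≈ 182 widgets

Annual demand D = 575 × 12 = 6,900.
EOQ = √(2DS / H) = √(2 × 6,900 × 59 / 24.5).
= √(814,200 / 24.5) = √33,232.6531 ≈ 182.298.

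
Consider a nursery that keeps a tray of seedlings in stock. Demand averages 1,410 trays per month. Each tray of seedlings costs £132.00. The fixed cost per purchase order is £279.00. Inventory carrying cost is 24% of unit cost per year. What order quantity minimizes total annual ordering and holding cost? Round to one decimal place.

Q* ≈ 545.9 trays

Annual demand D = 1,410 × 12 = 16,920.
Holding cost H = 0.24 × £132.00 = £31.6800 per unit per year.
EOQ = √(2DS / H) = √(2 × 16,920 × 279 / 31.68).
= √(9,441,360 / 31.68) = √298,022.7273 ≈ 545.915.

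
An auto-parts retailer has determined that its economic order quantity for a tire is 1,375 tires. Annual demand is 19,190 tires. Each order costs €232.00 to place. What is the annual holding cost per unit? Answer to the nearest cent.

Invert the EOQ relation Q*² = 2DS/H.
From Q* = √(2DS/H): H = 2DS / Q*² = 2 × 19,190 × 232 / 1,375² = 4.7096.

H ≈ €4.71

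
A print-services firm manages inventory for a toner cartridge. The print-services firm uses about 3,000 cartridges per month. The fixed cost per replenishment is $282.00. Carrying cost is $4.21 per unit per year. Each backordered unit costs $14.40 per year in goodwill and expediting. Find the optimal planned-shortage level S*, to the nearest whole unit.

Annual demand D = 3,000 × 12 = 36,000.
With planned backorders, Q* = √(2DS/H) · √((H+B)/B).
√(2DS/H) = √(2 × 36,000 × 282 / 4.21) = 2196.088.
√((H+B)/B) = √((4.21+14.4)/14.4) = 1.1368.
Q* ≈ 2496.558.
S* = Q* · H/(H+B) = 2496.558 × 4.21/18.61 ≈ 564.778.

S* ≈ 565 cartridges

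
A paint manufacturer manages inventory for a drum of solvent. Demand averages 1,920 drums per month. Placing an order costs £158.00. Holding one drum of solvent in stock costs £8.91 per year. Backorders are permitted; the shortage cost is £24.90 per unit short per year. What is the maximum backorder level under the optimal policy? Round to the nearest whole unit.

Annual demand D = 1,920 × 12 = 23,040.
With planned backorders, Q* = √(2DS/H) · √((H+B)/B).
√(2DS/H) = √(2 × 23,040 × 158 / 8.91) = 903.953.
√((H+B)/B) = √((8.91+24.9)/24.9) = 1.1653.
Q* ≈ 1053.341.
S* = Q* · H/(H+B) = 1053.341 × 8.91/33.81 ≈ 277.588.

S* ≈ 278 drums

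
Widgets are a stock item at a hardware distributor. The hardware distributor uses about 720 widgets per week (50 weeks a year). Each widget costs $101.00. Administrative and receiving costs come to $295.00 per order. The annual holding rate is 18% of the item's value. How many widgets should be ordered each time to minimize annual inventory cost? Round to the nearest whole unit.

Q* ≈ 1,081 widgets

Annual demand D = 720 × 50 = 36,000.
Holding cost H = 0.18 × $101.00 = $18.1800 per unit per year.
EOQ = √(2DS / H) = √(2 × 36,000 × 295 / 18.18).
= √(21,240,000 / 18.18) = √1,168,316.8317 ≈ 1080.887.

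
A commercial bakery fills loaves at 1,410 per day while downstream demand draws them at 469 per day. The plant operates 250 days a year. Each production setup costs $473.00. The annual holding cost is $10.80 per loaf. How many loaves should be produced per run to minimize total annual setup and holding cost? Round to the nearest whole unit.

Q* ≈ 3,923 loaves

Annual demand D = 469 × 250 = 117,250.
Production build-up factor (1 − d/p) = 1 − 469/1,410 = 0.6674.
Q* = √(2DS / (H(1 − d/p))) = √(2 × 117,250 × 473 / (10.8 × 0.6674)).
= √(110,918,500 / 7.2077) ≈ 3922.879.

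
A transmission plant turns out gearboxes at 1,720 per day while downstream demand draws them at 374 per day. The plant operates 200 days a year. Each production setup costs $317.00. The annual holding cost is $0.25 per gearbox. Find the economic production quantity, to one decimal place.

Annual demand D = 374 × 200 = 74,800.
Production build-up factor (1 − d/p) = 1 − 374/1,720 = 0.7826.
Q* = √(2DS / (H(1 − d/p))) = √(2 × 74,800 × 317 / (0.25 × 0.7826)).
= √(47,423,200 / 0.1956) ≈ 15569.229.

Q* ≈ 15,569.2 gearboxes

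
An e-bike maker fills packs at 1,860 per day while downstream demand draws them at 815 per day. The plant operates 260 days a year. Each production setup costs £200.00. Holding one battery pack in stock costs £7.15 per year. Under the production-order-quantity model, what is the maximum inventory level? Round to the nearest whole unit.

Annual demand D = 815 × 260 = 211,900.
Production build-up factor (1 − d/p) = 1 − 815/1,860 = 0.5618.
Q* = √(2DS / (H(1 − d/p))) = √(2 × 211,900 × 200 / (7.15 × 0.5618)).
= √(84,760,000 / 4.0171) ≈ 4593.469.
Maximum inventory = Q*(1 − d/p) = 4593.469 × 0.5618 ≈ 2580.739.

I_max ≈ 2,581 packs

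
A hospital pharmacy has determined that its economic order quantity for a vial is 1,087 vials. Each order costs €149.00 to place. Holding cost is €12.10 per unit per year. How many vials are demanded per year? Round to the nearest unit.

Invert the EOQ relation Q*² = 2DS/H.
From Q* = √(2DS/H): D = Q*²H / (2S) = 1,087² × 12.1 / (2 × 149) = 47976.459.

D ≈ 47,976 vials per year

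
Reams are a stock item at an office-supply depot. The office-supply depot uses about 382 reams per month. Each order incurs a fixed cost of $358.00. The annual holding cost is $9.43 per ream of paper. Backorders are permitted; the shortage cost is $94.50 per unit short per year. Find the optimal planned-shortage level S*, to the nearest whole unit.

S* ≈ 56 reams

Annual demand D = 382 × 12 = 4,584.
With planned backorders, Q* = √(2DS/H) · √((H+B)/B).
√(2DS/H) = √(2 × 4,584 × 358 / 9.43) = 589.961.
√((H+B)/B) = √((9.43+94.5)/94.5) = 1.0487.
Q* ≈ 618.696.
S* = Q* · H/(H+B) = 618.696 × 9.43/103.93 ≈ 56.137.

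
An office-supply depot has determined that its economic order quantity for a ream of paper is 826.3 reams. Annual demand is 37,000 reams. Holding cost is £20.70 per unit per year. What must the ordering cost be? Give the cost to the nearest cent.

Invert the EOQ relation Q*² = 2DS/H.
From Q* = √(2DS/H): S = Q*²H / (2D) = 826.3² × 20.7 / (2 × 37,000) = 190.9915.

S ≈ £190.99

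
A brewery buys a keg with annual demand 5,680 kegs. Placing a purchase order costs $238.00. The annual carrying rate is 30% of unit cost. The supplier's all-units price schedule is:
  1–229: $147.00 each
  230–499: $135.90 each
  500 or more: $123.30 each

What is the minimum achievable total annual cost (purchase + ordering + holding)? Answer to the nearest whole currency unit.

Holding cost per unit per year at price C is H = 0.30·C.
For each price level, check whether its EOQ is feasible; otherwise the best quantity at that price is the breakpoint.
Tier 1 ($147.00): EOQ = 247.6 exceeds tier's upper bound 229, so this tier is dominated.
EOQ at $135.90 = 257.5 (feasible in tier 2): TC = 5,680×$135.90 + (5,680/257.5)×238 + (257.5/2)×0.30×$135.90 = $782,411.00.
EOQ at $123.30 = 270.4 < 500, so use break Q=500: TC = 5,680×$123.30 + (5,680/500.0)×238 + (500.0/2)×0.30×$123.30 = $712,295.18.
Lowest total cost among the candidates is at Q = 500.0.

TC* ≈ $712,295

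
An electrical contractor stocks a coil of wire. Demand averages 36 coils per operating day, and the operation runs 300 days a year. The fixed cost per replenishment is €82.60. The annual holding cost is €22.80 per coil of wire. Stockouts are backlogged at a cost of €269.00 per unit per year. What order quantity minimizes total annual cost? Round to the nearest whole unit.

Q* ≈ 291 coils

Annual demand D = 36 × 300 = 10,800.
With planned backorders, Q* = √(2DS/H) · √((H+B)/B).
√(2DS/H) = √(2 × 10,800 × 82.6 / 22.8) = 279.737.
√((H+B)/B) = √((22.8+269)/269) = 1.0415.
Q* ≈ 291.351.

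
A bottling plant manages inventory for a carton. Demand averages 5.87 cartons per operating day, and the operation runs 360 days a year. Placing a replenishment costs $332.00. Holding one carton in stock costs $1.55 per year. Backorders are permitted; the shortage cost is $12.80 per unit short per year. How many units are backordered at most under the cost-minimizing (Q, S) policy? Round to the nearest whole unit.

S* ≈ 109 cartons

Annual demand D = 5.87 × 360 = 2,113.2.
With planned backorders, Q* = √(2DS/H) · √((H+B)/B).
√(2DS/H) = √(2 × 2,113.2 × 332 / 1.55) = 951.456.
√((H+B)/B) = √((1.55+12.8)/12.8) = 1.0588.
Q* ≈ 1007.417.
S* = Q* · H/(H+B) = 1007.417 × 1.55/14.35 ≈ 108.815.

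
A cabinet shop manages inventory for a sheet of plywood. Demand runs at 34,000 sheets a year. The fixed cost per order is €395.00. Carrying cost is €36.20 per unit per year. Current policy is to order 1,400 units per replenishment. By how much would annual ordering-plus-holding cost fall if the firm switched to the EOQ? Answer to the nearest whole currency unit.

EOQ = √(2DS/H) = √(2 × 34,000 × 395 / 36.2) ≈ 861.39.
Cost at Q* = (D/Q*)S + (Q*/2)H = √(2DSH) ≈ €31,182.24.
Cost at Q = 1,400: (34,000/1,400)×395 + (1,400/2)×36.2 = €9,592.86 + €25,340.00 = €34,932.86.
Excess = €34,932.86 − €31,182.24 = €3,750.62.

Extra cost ≈ €3,751 per year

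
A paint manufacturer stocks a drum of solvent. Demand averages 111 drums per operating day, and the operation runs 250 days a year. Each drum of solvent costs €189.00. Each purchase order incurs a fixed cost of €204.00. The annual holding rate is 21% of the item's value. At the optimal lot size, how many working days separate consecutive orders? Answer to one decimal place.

Annual demand D = 111 × 250 = 27,750.
Holding cost H = 0.21 × €189.00 = €39.6900 per unit per year.
Q* = √(2DS/H) = √(2 × 27,750 × 204 / 39.69) ≈ 534.10.
Cycle time = Q*/D × 250 = 534.10 / 27,750 × 250 ≈ 4.812 days.

T ≈ 4.8 days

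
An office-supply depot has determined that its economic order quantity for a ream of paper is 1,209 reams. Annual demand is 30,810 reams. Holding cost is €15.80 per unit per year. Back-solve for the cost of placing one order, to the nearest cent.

S ≈ €374.79

Squaring Q* = √(2DS/H) gives Q*² = 2DS/H.
From Q* = √(2DS/H): S = Q*²H / (2D) = 1,209² × 15.8 / (2 × 30,810) = 374.7900.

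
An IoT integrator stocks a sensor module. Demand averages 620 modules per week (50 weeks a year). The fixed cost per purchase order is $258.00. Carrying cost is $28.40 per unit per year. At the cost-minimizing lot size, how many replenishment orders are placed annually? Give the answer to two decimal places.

N ≈ 41.31 orders per year

Annual demand D = 620 × 50 = 31,000.
EOQ = √(2DS/H) = √(2 × 31,000 × 258 / 28.4) ≈ 750.49.
Orders per year = D / Q* = 31,000 / 750.49 ≈ 41.306.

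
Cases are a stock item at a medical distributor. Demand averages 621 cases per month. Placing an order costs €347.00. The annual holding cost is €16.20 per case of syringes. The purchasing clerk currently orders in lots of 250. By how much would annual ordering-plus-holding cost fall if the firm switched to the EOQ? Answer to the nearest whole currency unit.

Extra cost ≈ €3,215 per year

Annual demand D = 621 × 12 = 7,452.
EOQ = √(2DS/H) = √(2 × 7,452 × 347 / 16.2) ≈ 565.01.
Cost at Q* = (D/Q*)S + (Q*/2)H = √(2DSH) ≈ €9,153.22.
Cost at Q = 250: (7,452/250)×347 + (250/2)×16.2 = €10,343.38 + €2,025.00 = €12,368.38.
Excess = €12,368.38 − €9,153.22 = €3,215.16.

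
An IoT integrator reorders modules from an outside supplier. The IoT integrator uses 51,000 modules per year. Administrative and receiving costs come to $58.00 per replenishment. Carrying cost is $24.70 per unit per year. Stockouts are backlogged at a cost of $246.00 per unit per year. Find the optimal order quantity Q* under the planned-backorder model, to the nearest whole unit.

With planned backorders, Q* = √(2DS/H) · √((H+B)/B).
√(2DS/H) = √(2 × 51,000 × 58 / 24.7) = 489.402.
√((H+B)/B) = √((24.7+246)/246) = 1.0490.
Q* ≈ 513.384.

Q* ≈ 513 modules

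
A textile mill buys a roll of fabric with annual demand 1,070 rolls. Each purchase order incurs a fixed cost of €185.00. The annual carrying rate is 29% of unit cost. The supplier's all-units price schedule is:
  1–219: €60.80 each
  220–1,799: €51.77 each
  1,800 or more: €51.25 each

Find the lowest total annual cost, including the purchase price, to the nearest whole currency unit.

Holding cost per unit per year at price C is H = 0.29·C.
For each price level, check whether its EOQ is feasible; otherwise the best quantity at that price is the breakpoint.
EOQ at €60.80 = 149.8 (feasible in tier 1): TC = 1,070×€60.80 + (1,070/149.8)×185 + (149.8/2)×0.29×€60.80 = €67,698.07.
EOQ at €51.77 = 162.4 < 220, so use break Q=220: TC = 1,070×€51.77 + (1,070/220.0)×185 + (220.0/2)×0.29×€51.77 = €57,945.14.
EOQ at €51.25 = 163.2 < 1800, so use break Q=1800: TC = 1,070×€51.25 + (1,070/1800.0)×185 + (1800.0/2)×0.29×€51.25 = €68,323.72.
Lowest total cost among the candidates is at Q = 220.0.

TC* ≈ €57,945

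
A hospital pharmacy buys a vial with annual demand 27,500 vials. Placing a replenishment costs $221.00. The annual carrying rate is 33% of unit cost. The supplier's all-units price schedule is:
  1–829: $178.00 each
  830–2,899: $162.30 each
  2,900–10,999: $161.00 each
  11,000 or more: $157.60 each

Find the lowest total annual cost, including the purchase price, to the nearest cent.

Holding cost per unit per year at price C is H = 0.33·C.
Evaluate total cost at each tier's feasible EOQ or, if the EOQ is below the tier, at the tier's minimum quantity.
EOQ at $178.00 = 454.9 (feasible in tier 1): TC = 27,500×$178.00 + (27,500/454.9)×221 + (454.9/2)×0.33×$178.00 = $4,921,720.49.
EOQ at $162.30 = 476.4 < 830, so use break Q=830: TC = 27,500×$162.30 + (27,500/830.0)×221 + (830.0/2)×0.33×$162.30 = $4,492,799.27.
EOQ at $161.00 = 478.3 < 2900, so use break Q=2900: TC = 27,500×$161.00 + (27,500/2900.0)×221 + (2900.0/2)×0.33×$161.00 = $4,506,634.19.
EOQ at $157.60 = 483.4 < 11000, so use break Q=11000: TC = 27,500×$157.60 + (27,500/11000.0)×221 + (11000.0/2)×0.33×$157.60 = $4,620,596.50.
Lowest total cost among the candidates is at Q = 830.0.

TC* ≈ $4,492,799.27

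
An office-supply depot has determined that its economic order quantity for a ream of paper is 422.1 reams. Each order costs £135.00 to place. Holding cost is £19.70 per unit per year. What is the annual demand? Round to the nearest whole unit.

The basic EOQ model gives Q* = √(2DS/H); rearrange for the unknown.
From Q* = √(2DS/H): D = Q*²H / (2S) = 422.1² × 19.7 / (2 × 135) = 12999.695.

D ≈ 13,000 reams per year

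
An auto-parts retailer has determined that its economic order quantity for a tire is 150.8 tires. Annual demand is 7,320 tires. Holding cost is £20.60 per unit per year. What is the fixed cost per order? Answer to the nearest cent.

Invert the EOQ relation Q*² = 2DS/H.
From Q* = √(2DS/H): S = Q*²H / (2D) = 150.8² × 20.6 / (2 × 7,320) = 31.9984.

S ≈ £32.00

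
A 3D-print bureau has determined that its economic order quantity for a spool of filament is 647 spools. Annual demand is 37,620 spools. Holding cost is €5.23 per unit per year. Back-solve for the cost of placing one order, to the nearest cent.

The basic EOQ model gives Q* = √(2DS/H); rearrange for the unknown.
From Q* = √(2DS/H): S = Q*²H / (2D) = 647² × 5.23 / (2 × 37,620) = 29.0979.

S ≈ €29.10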